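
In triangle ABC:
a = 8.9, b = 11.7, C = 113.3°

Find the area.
Two sides and the included angle (SAS): A = ½·a·b·sin(C) = ½·8.9·11.7·sin(113.3°)
sin(113.3°) ≈ 0.918446
A ≈ ½·104.13·0.918446 = 52.065·0.918446 ≈ 47.8189

Area = 47.82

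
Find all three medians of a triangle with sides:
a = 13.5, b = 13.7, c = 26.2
Median formula: m_a = ½√(2b² + 2c² − a²) (and cyclically). a² = 182.25, b² = 187.69, c² = 686.44.
m_a = ½√(2·187.69 + 2·686.44 − 182.25) = ½√1566.01 ≈ ½·39.5728 ≈ 19.7864
m_b = ½√(2·182.25 + 2·686.44 − 187.69) = ½√1549.69 ≈ ½·39.3661 ≈ 19.6831
m_c = ½√(2·182.25 + 2·187.69 − 686.44) = ½√53.44 ≈ ½·7.31027 ≈ 3.65513

m_a = 19.79, m_b = 19.68, m_c = 3.655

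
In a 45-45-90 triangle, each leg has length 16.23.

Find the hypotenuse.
In a 45-45-90 triangle the sides are in ratio 1 : 1 : √2, so hypotenuse = leg·√2.
Hypotenuse = 16.23·√2 ≈ 16.23·1.41421 ≈ 22.9527

Hypotenuse = 16.23√2 = 22.95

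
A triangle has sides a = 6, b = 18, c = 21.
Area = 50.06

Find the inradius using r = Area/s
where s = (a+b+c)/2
s = (6 + 18 + 21)/2 = 45/2 = 22.5
r = Area/s = 50.06/22.5 ≈ 2.22489

r = 2.225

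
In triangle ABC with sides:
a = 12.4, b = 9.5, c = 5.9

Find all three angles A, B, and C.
Law of cosines for each angle (a² = 153.76, b² = 90.25, c² = 34.81):
cos(A) = (b² + c² − a²)/(2bc) = (90.25 + 34.81 − 153.76)/(2·9.5·5.9) = -28.7/112.1 ≈ -0.256021  ⇒  A ≈ 104.834°
cos(B) = (a² + c² − b²)/(2ac) = (153.76 + 34.81 − 90.25)/(2·12.4·5.9) = 98.32/146.32 ≈ 0.671952  ⇒  B ≈ 47.7821°
cos(C) = (a² + b² − c²)/(2ab) = (153.76 + 90.25 − 34.81)/(2·12.4·9.5) = 209.2/235.6 ≈ 0.887946  ⇒  C ≈ 27.3838°
Check: A + B + C ≈ 180°

A = 104.8°, B = 47.78°, C = 27.38°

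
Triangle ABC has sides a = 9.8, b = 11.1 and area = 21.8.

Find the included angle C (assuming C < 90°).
Area = ½·a·b·sin(C)  ⇒  sin(C) = 2·Area/(a·b) = 2·21.8/(9.8·11.1) = 43.6/108.78 ≈ 0.400809
C = arcsin(0.400809) ≈ 23.6288° (taking the acute solution since C < 90°)

C = 23.63°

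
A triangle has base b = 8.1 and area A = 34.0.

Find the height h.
A = ½·b·h  ⇒  h = 2A/b = 2·34.0/8.1 = 68/8.1 ≈ 8.39506

h = 8.395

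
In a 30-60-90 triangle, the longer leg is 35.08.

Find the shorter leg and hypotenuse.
In a 30-60-90 triangle the sides are in ratio 1 : √3 : 2, so short leg = long leg/√3 and hypotenuse = 2·(short leg).
Short leg = 35.08/√3 ≈ 35.08/1.73205 ≈ 20.2534
Hypotenuse = 2·20.2534 ≈ 40.5069

Short leg = 20.25, Hypotenuse = 40.51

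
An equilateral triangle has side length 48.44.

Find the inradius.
r = Area/s with s the semi-perimeter.
Area = (√3/4)·48.44² = (√3/4)·2346.4336 ≈ 0.433013·2346.4336 ≈ 1016.04
s = 3·48.44/2 = 72.66
r ≈ 1016.04/72.66 ≈ 13.9834
(Equivalently r = side/(2√3) = 48.44/3.4641 ≈ 13.9834.)

r = 13.98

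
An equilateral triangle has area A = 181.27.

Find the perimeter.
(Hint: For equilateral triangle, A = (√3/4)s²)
A = (√3/4)s²  ⇒  s² = 4A/√3 = 4·181.27/√3 = 725.08/1.73205 ≈ 418.625
s ≈ √418.625 ≈ 20.4603
Perimeter = 3s ≈ 3·20.4603 ≈ 61.381

Perimeter = 61.38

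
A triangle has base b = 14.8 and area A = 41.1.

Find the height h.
A = ½·b·h  ⇒  h = 2A/b = 2·41.1/14.8 = 82.2/14.8 ≈ 5.55405

h = 5.554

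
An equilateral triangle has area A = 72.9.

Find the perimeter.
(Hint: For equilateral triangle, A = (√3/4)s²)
A = (√3/4)s²  ⇒  s² = 4A/√3 = 4·72.9/√3 = 291.6/1.73205 ≈ 168.355
s ≈ √168.355 ≈ 12.9752
Perimeter = 3s ≈ 3·12.9752 ≈ 38.9255

Perimeter = 38.93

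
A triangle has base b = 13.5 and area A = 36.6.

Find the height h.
A = ½·b·h  ⇒  h = 2A/b = 2·36.6/13.5 = 73.2/13.5 ≈ 5.42222

h = 5.422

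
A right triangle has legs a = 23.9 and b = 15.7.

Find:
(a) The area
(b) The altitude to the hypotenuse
(a) The legs are perpendicular, so Area = ½·a·b = ½·23.9·15.7 = ½·375.23 = 187.615
(b) Hypotenuse c = √(a² + b²) = √(571.21 + 246.49) = √817.7 ≈ 28.5955
    Area = ½·c·h_c  ⇒  h_c = 2·Area/c = 375.23/28.5955 ≈ 13.122

Area = 187.615, h_c = 13.12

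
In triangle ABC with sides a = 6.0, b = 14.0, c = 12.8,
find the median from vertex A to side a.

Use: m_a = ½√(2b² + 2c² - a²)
m_a = ½√(2·14.0² + 2·12.8² − 6.0²) = ½√(2·196 + 2·163.84 − 36) = ½√(392 + 327.68 − 36) = ½√683.68
√683.68 ≈ 26.1473, so m_a ≈ 13.0736

m_a = 13.07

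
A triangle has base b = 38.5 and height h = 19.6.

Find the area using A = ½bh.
A = ½·b·h = ½·38.5·19.6 = ½·754.6 = 377.3

Area = 377.3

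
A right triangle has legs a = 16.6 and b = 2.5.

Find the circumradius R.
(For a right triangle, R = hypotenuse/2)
Hypotenuse c = √(a² + b²) = √(275.56 + 6.25) = √281.81 ≈ 16.7872
R = c/2 ≈ 16.7872/2 ≈ 8.3936

R = 8.394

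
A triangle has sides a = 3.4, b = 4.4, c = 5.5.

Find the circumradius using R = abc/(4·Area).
First find the area with Heron's formula.
s = (3.4 + 4.4 + 5.5)/2 = 6.65
Area = √(s(s−a)(s−b)(s−c)) = √(6.65·3.25·2.25·1.15) ≈ √55.9223 ≈ 7.47812
abc = 3.4·4.4·5.5 = 82.28
R = abc/(4·Area) ≈ 82.28/(4·7.47812) = 82.28/29.9125 ≈ 2.75069

R = 2.751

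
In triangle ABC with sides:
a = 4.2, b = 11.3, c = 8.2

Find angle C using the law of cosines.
c² = a² + b² − 2ab·cos(C)  ⇒  cos(C) = (a² + b² − c²)/(2ab)
cos(C) = (4.2² + 11.3² − 8.2²)/(2·4.2·11.3) = (17.64 + 127.69 − 67.24)/94.92 = 78.09/94.92 ≈ 0.822693
C = arccos(0.822693) ≈ 34.6447°

C = 34.64°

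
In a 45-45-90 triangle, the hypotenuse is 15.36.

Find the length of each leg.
In a 45-45-90 triangle hypotenuse = leg·√2, so leg = hypotenuse/√2.
Leg = 15.36/√2 ≈ 15.36/1.41421 ≈ 10.8612

Each leg = 10.86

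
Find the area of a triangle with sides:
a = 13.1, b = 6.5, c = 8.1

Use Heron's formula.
s = (13.1 + 6.5 + 8.1)/2 = 27.7/2 = 13.85
s − a = 0.75, s − b = 7.35, s − c = 5.75
s(s−a)(s−b)(s−c) = 13.85·0.75·7.35·5.75 ≈ 439.002
Area = √439.002 ≈ 20.9524

Area = 20.95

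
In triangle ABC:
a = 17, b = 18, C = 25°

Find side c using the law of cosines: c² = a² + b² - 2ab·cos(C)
c² = 17² + 18² − 2·17·18·cos(25°)
cos(25°) ≈ 0.906308
c² ≈ 289 + 324 − 612·(0.906308) ≈ 613 − 554.66 ≈ 58.3396
c ≈ √58.3396 ≈ 7.63804

c = 7.638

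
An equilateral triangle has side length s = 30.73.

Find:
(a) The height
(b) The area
(a) The height splits the triangle into two 30-60-90 halves: h = s·√3/2 = 30.73·1.73205/2 ≈ 53.2259/2 ≈ 26.613
(b) Area = (√3/4)·s² = (√3/4)·30.73² = (√3/4)·944.3329 ≈ 0.433013·944.3329 ≈ 408.908

Height = 26.61, Area = 408.9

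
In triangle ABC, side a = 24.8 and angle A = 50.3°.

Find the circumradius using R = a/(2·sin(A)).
R = a/(2·sin(A)) = 24.8/(2·sin(50.3°))
sin(50.3°) ≈ 0.7694
R ≈ 24.8/(2·0.7694) = 24.8/1.5388 ≈ 16.1165

R = 16.12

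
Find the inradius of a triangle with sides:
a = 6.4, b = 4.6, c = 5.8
r = Area/s where s is the semi-perimeter.
s = (6.4 + 4.6 + 5.8)/2 = 16.8/2 = 8.4
Area = √(s(s−a)(s−b)(s−c)) = √(8.4·2·3.8·2.6) ≈ √165.984 ≈ 12.8835
r ≈ 12.8835/8.4 ≈ 1.53375

r = 1.534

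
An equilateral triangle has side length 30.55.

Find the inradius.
r = Area/s with s the semi-perimeter.
Area = (√3/4)·30.55² = (√3/4)·933.3025 ≈ 0.433013·933.3025 ≈ 404.132
s = 3·30.55/2 = 45.825
r ≈ 404.132/45.825 ≈ 8.81903
(Equivalently r = side/(2√3) = 30.55/3.4641 ≈ 8.81903.)

r = 8.819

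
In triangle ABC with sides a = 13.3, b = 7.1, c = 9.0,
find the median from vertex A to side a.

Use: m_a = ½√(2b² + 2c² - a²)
m_a = ½√(2·7.1² + 2·9.0² − 13.3²) = ½√(2·50.41 + 2·81 − 176.89) = ½√(100.82 + 162 − 176.89) = ½√85.93
√85.93 ≈ 9.26984, so m_a ≈ 4.63492

m_a = 4.635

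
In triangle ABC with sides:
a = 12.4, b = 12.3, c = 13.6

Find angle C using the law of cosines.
c² = a² + b² − 2ab·cos(C)  ⇒  cos(C) = (a² + b² − c²)/(2ab)
cos(C) = (12.4² + 12.3² − 13.6²)/(2·12.4·12.3) = (153.76 + 151.29 − 184.96)/305.04 = 120.09/305.04 ≈ 0.393686
C = arccos(0.393686) ≈ 66.8159°

C = 66.82°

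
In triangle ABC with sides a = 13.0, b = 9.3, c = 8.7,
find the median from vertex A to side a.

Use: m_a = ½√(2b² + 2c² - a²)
m_a = ½√(2·9.3² + 2·8.7² − 13.0²) = ½√(2·86.49 + 2·75.69 − 169) = ½√(172.98 + 151.38 − 169) = ½√155.36
√155.36 ≈ 12.4643, so m_a ≈ 6.23217

m_a = 6.232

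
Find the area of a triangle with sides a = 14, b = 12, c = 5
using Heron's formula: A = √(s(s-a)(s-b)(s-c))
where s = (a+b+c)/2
s = (14 + 12 + 5)/2 = 31/2 = 15.5
s − a = 1.5, s − b = 3.5, s − c = 10.5
s(s−a)(s−b)(s−c) = 15.5·1.5·3.5·10.5 = 854.4375
Area = √854.4375 ≈ 29.2308

s = 15.5, Area = 29.23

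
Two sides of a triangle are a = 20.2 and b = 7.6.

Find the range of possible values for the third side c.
Triangle inequality: |a − b| < c < a + b
|a − b| = |20.2 − 7.6| = 12.6
a + b = 20.2 + 7.6 = 27.8

12.6 < c < 27.8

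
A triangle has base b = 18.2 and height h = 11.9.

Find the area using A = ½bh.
A = ½·b·h = ½·18.2·11.9 = ½·216.58 = 108.29

Area = 108.29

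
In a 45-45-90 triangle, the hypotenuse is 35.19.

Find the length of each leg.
In a 45-45-90 triangle hypotenuse = leg·√2, so leg = hypotenuse/√2.
Leg = 35.19/√2 ≈ 35.19/1.41421 ≈ 24.8831

Each leg = 24.88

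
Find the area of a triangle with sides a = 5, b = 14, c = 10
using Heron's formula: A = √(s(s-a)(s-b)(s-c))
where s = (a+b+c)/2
s = (5 + 14 + 10)/2 = 29/2 = 14.5
s − a = 9.5, s − b = 0.5, s − c = 4.5
s(s−a)(s−b)(s−c) = 14.5·9.5·0.5·4.5 = 309.9375
Area = √309.9375 ≈ 17.605

s = 14.5, Area = 17.61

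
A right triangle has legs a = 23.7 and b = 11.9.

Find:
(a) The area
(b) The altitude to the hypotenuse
(a) The legs are perpendicular, so Area = ½·a·b = ½·23.7·11.9 = ½·282.03 = 141.015
(b) Hypotenuse c = √(a² + b²) = √(561.69 + 141.61) = √703.3 ≈ 26.5198
    Area = ½·c·h_c  ⇒  h_c = 2·Area/c = 282.03/26.5198 ≈ 10.6347

Area = 141.015, h_c = 10.63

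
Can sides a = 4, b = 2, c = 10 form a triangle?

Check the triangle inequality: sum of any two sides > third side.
a + b vs c: 4 + 2 = 6 ≤ 10  ✗
a + c vs b: 4 + 10 = 14 > 2  ✓
b + c vs a: 2 + 10 = 12 > 4  ✓

No: 4 + 2 = 6 is not > 10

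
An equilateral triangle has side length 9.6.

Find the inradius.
r = Area/s with s the semi-perimeter.
Area = (√3/4)·9.6² = (√3/4)·92.16 ≈ 0.433013·92.16 ≈ 39.9065
s = 3·9.6/2 = 14.4
r ≈ 39.9065/14.4 ≈ 2.77128
(Equivalently r = side/(2√3) = 9.6/3.4641 ≈ 2.77128.)

r = 2.771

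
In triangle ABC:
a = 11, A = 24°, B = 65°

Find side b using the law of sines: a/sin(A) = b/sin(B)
a/sin(A) = b/sin(B)  ⇒  b = a·sin(B)/sin(A) = 11·sin(65°)/sin(24°)
sin(65°) ≈ 0.906308, sin(24°) ≈ 0.406737
b ≈ 11·0.906308/0.406737 ≈ 9.96939/0.406737 ≈ 24.5107

b = 24.51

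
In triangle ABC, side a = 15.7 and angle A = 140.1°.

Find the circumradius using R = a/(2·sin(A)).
R = a/(2·sin(A)) = 15.7/(2·sin(140.1°))
sin(140.1°) ≈ 0.64145
R ≈ 15.7/(2·0.64145) = 15.7/1.2829 ≈ 12.2379

R = 12.24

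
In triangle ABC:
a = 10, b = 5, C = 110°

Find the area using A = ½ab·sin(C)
A = ½·a·b·sin(C) = ½·10·5·sin(110°)
sin(110°) ≈ 0.939693
A ≈ ½·50·0.939693 = 25·0.939693 ≈ 23.4923

Area = 23.49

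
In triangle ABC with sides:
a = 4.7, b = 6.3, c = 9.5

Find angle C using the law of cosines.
c² = a² + b² − 2ab·cos(C)  ⇒  cos(C) = (a² + b² − c²)/(2ab)
cos(C) = (4.7² + 6.3² − 9.5²)/(2·4.7·6.3) = (22.09 + 39.69 − 90.25)/59.22 = -28.47/59.22 ≈ -0.48075
C = arccos(-0.48075) ≈ 118.734°

C = 118.7°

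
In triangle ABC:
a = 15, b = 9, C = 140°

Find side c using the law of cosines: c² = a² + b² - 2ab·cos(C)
c² = 15² + 9² − 2·15·9·cos(140°)
cos(140°) ≈ -0.766044
c² ≈ 225 + 81 − 270·(-0.766044) ≈ 306 + 206.832 ≈ 512.832
c ≈ √512.832 ≈ 22.6458

c = 22.65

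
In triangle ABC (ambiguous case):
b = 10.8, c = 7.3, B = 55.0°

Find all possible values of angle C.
b/sin(B) = c/sin(C)  ⇒  sin(C) = c·sin(B)/b = 7.3·sin(55.0°)/10.8
sin(55.0°) ≈ 0.819152
sin(C) ≈ 7.3·0.819152/10.8 ≈ 5.97981/10.8 ≈ 0.553686
Candidate 1: C₁ = arcsin(0.553686) ≈ 33.6203°  →  A = 180° − 55.0° − 33.6203° ≈ 91.3797° > 0, valid
Candidate 2: C₂ = 180° − C₁ ≈ 146.38°  →  A = 180° − 55.0° − 146.38° ≈ -21.3797° ≤ 0, not a valid triangle

C = 33.62° (one solution)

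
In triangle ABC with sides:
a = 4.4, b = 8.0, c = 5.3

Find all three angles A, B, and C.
Law of cosines for each angle (a² = 19.36, b² = 64, c² = 28.09):
cos(A) = (b² + c² − a²)/(2bc) = (64 + 28.09 − 19.36)/(2·8.0·5.3) = 72.73/84.8 ≈ 0.857665  ⇒  A ≈ 30.9446°
cos(B) = (a² + c² − b²)/(2ac) = (19.36 + 28.09 − 64)/(2·4.4·5.3) = -16.55/46.64 ≈ -0.354846  ⇒  B ≈ 110.784°
cos(C) = (a² + b² − c²)/(2ab) = (19.36 + 64 − 28.09)/(2·4.4·8.0) = 55.27/70.4 ≈ 0.785085  ⇒  C ≈ 38.2714°
Check: A + B + C ≈ 180°

A = 30.94°, B = 110.8°, C = 38.27°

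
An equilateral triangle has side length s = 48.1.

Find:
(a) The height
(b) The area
(a) The height splits the triangle into two 30-60-90 halves: h = s·√3/2 = 48.1·1.73205/2 ≈ 83.3116/2 ≈ 41.6558
(b) Area = (√3/4)·s² = (√3/4)·48.1² = (√3/4)·2313.61 ≈ 0.433013·2313.61 ≈ 1001.82

Height = 41.66, Area = 1002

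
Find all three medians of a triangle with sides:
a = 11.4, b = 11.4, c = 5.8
Median formula: m_a = ½√(2b² + 2c² − a²) (and cyclically). a² = 129.96, b² = 129.96, c² = 33.64.
m_a = ½√(2·129.96 + 2·33.64 − 129.96) = ½√197.24 ≈ ½·14.0442 ≈ 7.02211
m_b = ½√(2·129.96 + 2·33.64 − 129.96) = ½√197.24 ≈ ½·14.0442 ≈ 7.02211
m_c = ½√(2·129.96 + 2·129.96 − 33.64) = ½√486.2 ≈ ½·22.0499 ≈ 11.025

m_a = 7.022, m_b = 7.022, m_c = 11.02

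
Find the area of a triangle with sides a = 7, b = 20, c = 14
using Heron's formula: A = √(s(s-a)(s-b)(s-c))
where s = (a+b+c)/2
s = (7 + 20 + 14)/2 = 41/2 = 20.5
s − a = 13.5, s − b = 0.5, s − c = 6.5
s(s−a)(s−b)(s−c) = 20.5·13.5·0.5·6.5 = 899.4375
Area = √899.4375 ≈ 29.9906

s = 20.5, Area = 29.99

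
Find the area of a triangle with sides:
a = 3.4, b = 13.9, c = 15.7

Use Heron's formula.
s = (3.4 + 13.9 + 15.7)/2 = 33/2 = 16.5
s − a = 13.1, s − b = 2.6, s − c = 0.8
s(s−a)(s−b)(s−c) = 16.5·13.1·2.6·0.8 ≈ 449.592
Area = √449.592 ≈ 21.2036

Area = 21.2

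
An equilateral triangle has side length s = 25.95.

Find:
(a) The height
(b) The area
(a) The height splits the triangle into two 30-60-90 halves: h = s·√3/2 = 25.95·1.73205/2 ≈ 44.9467/2 ≈ 22.4734
(b) Area = (√3/4)·s² = (√3/4)·25.95² = (√3/4)·673.4025 ≈ 0.433013·673.4025 ≈ 291.592

Height = 22.47, Area = 291.6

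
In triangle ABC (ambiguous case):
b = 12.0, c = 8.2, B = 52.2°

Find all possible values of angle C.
b/sin(B) = c/sin(C)  ⇒  sin(C) = c·sin(B)/b = 8.2·sin(52.2°)/12.0
sin(52.2°) ≈ 0.790155
sin(C) ≈ 8.2·0.790155/12.0 ≈ 6.47927/12.0 ≈ 0.539939
Candidate 1: C₁ = arcsin(0.539939) ≈ 32.6795°  →  A = 180° − 52.2° − 32.6795° ≈ 95.1205° > 0, valid
Candidate 2: C₂ = 180° − C₁ ≈ 147.32°  →  A = 180° − 52.2° − 147.32° ≈ -19.5205° ≤ 0, not a valid triangle

C = 32.68° (one solution)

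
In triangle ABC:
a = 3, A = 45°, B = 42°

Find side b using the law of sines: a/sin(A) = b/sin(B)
a/sin(A) = b/sin(B)  ⇒  b = a·sin(B)/sin(A) = 3·sin(42°)/sin(45°)
sin(42°) ≈ 0.669131, sin(45°) ≈ 0.707107
b ≈ 3·0.669131/0.707107 ≈ 2.00739/0.707107 ≈ 2.83888

b = 2.839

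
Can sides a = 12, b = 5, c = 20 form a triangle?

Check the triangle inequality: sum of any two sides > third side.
a + b vs c: 12 + 5 = 17 ≤ 20  ✗
a + c vs b: 12 + 20 = 32 > 5  ✓
b + c vs a: 5 + 20 = 25 > 12  ✓

No: 12 + 5 = 17 is not > 20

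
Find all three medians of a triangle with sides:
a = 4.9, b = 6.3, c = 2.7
Median formula: m_a = ½√(2b² + 2c² − a²) (and cyclically). a² = 24.01, b² = 39.69, c² = 7.29.
m_a = ½√(2·39.69 + 2·7.29 − 24.01) = ½√69.95 ≈ ½·8.36361 ≈ 4.18181
m_b = ½√(2·24.01 + 2·7.29 − 39.69) = ½√22.91 ≈ ½·4.78644 ≈ 2.39322
m_c = ½√(2·24.01 + 2·39.69 − 7.29) = ½√120.11 ≈ ½·10.9595 ≈ 5.47974

m_a = 4.182, m_b = 2.393, m_c = 5.48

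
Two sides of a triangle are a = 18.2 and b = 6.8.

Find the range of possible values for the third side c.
Triangle inequality: |a − b| < c < a + b
|a − b| = |18.2 − 6.8| = 11.4
a + b = 18.2 + 6.8 = 25

11.4 < c < 25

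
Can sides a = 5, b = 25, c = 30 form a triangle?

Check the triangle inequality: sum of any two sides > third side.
a + b vs c: 5 + 25 = 30 ≤ 30  ✗
a + c vs b: 5 + 30 = 35 > 25  ✓
b + c vs a: 25 + 30 = 55 > 5  ✓

No: 5 + 25 = 30 is not > 30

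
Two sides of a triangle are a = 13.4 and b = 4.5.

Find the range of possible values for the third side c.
Triangle inequality: |a − b| < c < a + b
|a − b| = |13.4 − 4.5| = 8.9
a + b = 13.4 + 4.5 = 17.9

8.9 < c < 17.9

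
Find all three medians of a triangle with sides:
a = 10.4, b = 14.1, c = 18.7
Median formula: m_a = ½√(2b² + 2c² − a²) (and cyclically). a² = 108.16, b² = 198.81, c² = 349.69.
m_a = ½√(2·198.81 + 2·349.69 − 108.16) = ½√988.84 ≈ ½·31.4458 ≈ 15.7229
m_b = ½√(2·108.16 + 2·349.69 − 198.81) = ½√716.89 ≈ ½·26.7748 ≈ 13.3874
m_c = ½√(2·108.16 + 2·198.81 − 349.69) = ½√264.25 ≈ ½·16.2558 ≈ 8.12788

m_a = 15.72, m_b = 13.39, m_c = 8.128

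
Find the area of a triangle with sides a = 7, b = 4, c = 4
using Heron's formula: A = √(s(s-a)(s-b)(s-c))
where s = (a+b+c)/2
s = (7 + 4 + 4)/2 = 15/2 = 7.5
s − a = 0.5, s − b = 3.5, s − c = 3.5
s(s−a)(s−b)(s−c) = 7.5·0.5·3.5·3.5 = 45.9375
Area = √45.9375 ≈ 6.77772

s = 7.5, Area = 6.778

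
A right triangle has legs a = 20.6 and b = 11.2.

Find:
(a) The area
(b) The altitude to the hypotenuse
(a) The legs are perpendicular, so Area = ½·a·b = ½·20.6·11.2 = ½·230.72 = 115.36
(b) Hypotenuse c = √(a² + b²) = √(424.36 + 125.44) = √549.8 ≈ 23.4478
    Area = ½·c·h_c  ⇒  h_c = 2·Area/c = 230.72/23.4478 ≈ 9.83972

Area = 115.36, h_c = 9.84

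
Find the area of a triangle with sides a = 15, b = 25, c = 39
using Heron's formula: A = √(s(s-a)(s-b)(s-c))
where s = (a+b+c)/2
s = (15 + 25 + 39)/2 = 79/2 = 39.5
s − a = 24.5, s − b = 14.5, s − c = 0.5
s(s−a)(s−b)(s−c) = 39.5·24.5·14.5·0.5 = 7016.1875
Area = √7016.1875 ≈ 83.7627

s = 39.5, Area = 83.76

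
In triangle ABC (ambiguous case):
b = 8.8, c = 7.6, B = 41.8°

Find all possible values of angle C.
b/sin(B) = c/sin(C)  ⇒  sin(C) = c·sin(B)/b = 7.6·sin(41.8°)/8.8
sin(41.8°) ≈ 0.666532
sin(C) ≈ 7.6·0.666532/8.8 ≈ 5.06565/8.8 ≈ 0.575642
Candidate 1: C₁ = arcsin(0.575642) ≈ 35.1446°  →  A = 180° − 41.8° − 35.1446° ≈ 103.055° > 0, valid
Candidate 2: C₂ = 180° − C₁ ≈ 144.855°  →  A = 180° − 41.8° − 144.855° ≈ -6.6554° ≤ 0, not a valid triangle

C = 35.14° (one solution)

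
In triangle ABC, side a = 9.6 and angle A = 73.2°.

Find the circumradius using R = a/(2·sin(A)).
R = a/(2·sin(A)) = 9.6/(2·sin(73.2°))
sin(73.2°) ≈ 0.957319
R ≈ 9.6/(2·0.957319) = 9.6/1.91464 ≈ 5.014

R = 5.014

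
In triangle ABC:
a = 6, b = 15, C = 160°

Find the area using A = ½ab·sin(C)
A = ½·a·b·sin(C) = ½·6·15·sin(160°)
sin(160°) ≈ 0.34202
A ≈ ½·90·0.34202 = 45·0.34202 ≈ 15.3909

Area = 15.39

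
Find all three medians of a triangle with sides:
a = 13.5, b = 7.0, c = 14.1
Median formula: m_a = ½√(2b² + 2c² − a²) (and cyclically). a² = 182.25, b² = 49, c² = 198.81.
m_a = ½√(2·49 + 2·198.81 − 182.25) = ½√313.37 ≈ ½·17.7023 ≈ 8.85113
m_b = ½√(2·182.25 + 2·198.81 − 49) = ½√713.12 ≈ ½·26.7043 ≈ 13.3522
m_c = ½√(2·182.25 + 2·49 − 198.81) = ½√263.69 ≈ ½·16.2385 ≈ 8.11927

m_a = 8.851, m_b = 13.35, m_c = 8.119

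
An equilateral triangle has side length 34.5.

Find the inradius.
r = Area/s with s the semi-perimeter.
Area = (√3/4)·34.5² = (√3/4)·1190.25 ≈ 0.433013·1190.25 ≈ 515.393
s = 3·34.5/2 = 51.75
r ≈ 515.393/51.75 ≈ 9.95929
(Equivalently r = side/(2√3) = 34.5/3.4641 ≈ 9.95929.)

r = 9.959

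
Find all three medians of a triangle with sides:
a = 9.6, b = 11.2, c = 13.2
Median formula: m_a = ½√(2b² + 2c² − a²) (and cyclically). a² = 92.16, b² = 125.44, c² = 174.24.
m_a = ½√(2·125.44 + 2·174.24 − 92.16) = ½√507.2 ≈ ½·22.5211 ≈ 11.2606
m_b = ½√(2·92.16 + 2·174.24 − 125.44) = ½√407.36 ≈ ½·20.1832 ≈ 10.0916
m_c = ½√(2·92.16 + 2·125.44 − 174.24) = ½√260.96 ≈ ½·16.1543 ≈ 8.07713

m_a = 11.26, m_b = 10.09, m_c = 8.077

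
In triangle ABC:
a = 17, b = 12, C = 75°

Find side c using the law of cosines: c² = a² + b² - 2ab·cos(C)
c² = 17² + 12² − 2·17·12·cos(75°)
cos(75°) ≈ 0.258819
c² ≈ 289 + 144 − 408·(0.258819) ≈ 433 − 105.598 ≈ 327.402
c ≈ √327.402 ≈ 18.0942

c = 18.09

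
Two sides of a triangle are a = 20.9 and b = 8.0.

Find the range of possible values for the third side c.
Triangle inequality: |a − b| < c < a + b
|a − b| = |20.9 − 8.0| = 12.9
a + b = 20.9 + 8.0 = 28.9

12.9 < c < 28.9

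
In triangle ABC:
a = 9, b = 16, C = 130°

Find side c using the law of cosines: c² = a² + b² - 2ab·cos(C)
c² = 9² + 16² − 2·9·16·cos(130°)
cos(130°) ≈ -0.642788
c² ≈ 81 + 256 − 288·(-0.642788) ≈ 337 + 185.123 ≈ 522.123
c ≈ √522.123 ≈ 22.85

c = 22.85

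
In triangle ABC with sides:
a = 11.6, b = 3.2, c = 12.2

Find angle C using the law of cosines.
c² = a² + b² − 2ab·cos(C)  ⇒  cos(C) = (a² + b² − c²)/(2ab)
cos(C) = (11.6² + 3.2² − 12.2²)/(2·11.6·3.2) = (134.56 + 10.24 − 148.84)/74.24 = -4.04/74.24 ≈ -0.0544181
C = arccos(-0.0544181) ≈ 93.1195°

C = 93.12°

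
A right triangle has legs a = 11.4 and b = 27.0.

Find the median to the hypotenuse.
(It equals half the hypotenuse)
Hypotenuse c = √(a² + b²) = √(129.96 + 729) = √858.96 ≈ 29.308
Median to hypotenuse = c/2 ≈ 29.308/2 ≈ 14.654

Median = 14.65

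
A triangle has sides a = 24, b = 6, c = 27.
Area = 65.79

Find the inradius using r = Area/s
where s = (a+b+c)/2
s = (24 + 6 + 27)/2 = 57/2 = 28.5
r = Area/s = 65.79/28.5 ≈ 2.30842

r = 2.308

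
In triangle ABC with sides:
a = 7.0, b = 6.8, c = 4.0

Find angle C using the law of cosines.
c² = a² + b² − 2ab·cos(C)  ⇒  cos(C) = (a² + b² − c²)/(2ab)
cos(C) = (7.0² + 6.8² − 4.0²)/(2·7.0·6.8) = (49 + 46.24 − 16)/95.2 = 79.24/95.2 ≈ 0.832353
C = arccos(0.832353) ≈ 33.6588°

C = 33.66°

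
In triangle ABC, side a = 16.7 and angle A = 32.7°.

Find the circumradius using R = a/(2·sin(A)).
R = a/(2·sin(A)) = 16.7/(2·sin(32.7°))
sin(32.7°) ≈ 0.54024
R ≈ 16.7/(2·0.54024) = 16.7/1.08048 ≈ 15.4561

R = 15.46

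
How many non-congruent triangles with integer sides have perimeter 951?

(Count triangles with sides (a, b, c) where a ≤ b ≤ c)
Let a ≤ b ≤ c with a + b + c = 951. The only binding inequality is a + b > c, i.e. 951 − c > c, so c < 951/2; and c ≥ 951/3 since c is the largest side.
So 317 ≤ c ≤ 475. For each c, b runs from ⌈(951 − c)/2⌉ up to c (then a = 951 − b − c satisfies 1 ≤ a ≤ b automatically), giving c − ⌈(951 − c)/2⌉ + 1 choices.
Summing over c: 1 + 2 + 4 + 5 + … + 236 + 238  (159 terms, c = 317, …, 475) = 18961
Check (closed form: nearest integer to p²/48 for even p, (p+3)²/48 for odd p): (951+3)²/48 = 954²/48 = 910116/48 ≈ 18960.75 → 18961

18961 triangles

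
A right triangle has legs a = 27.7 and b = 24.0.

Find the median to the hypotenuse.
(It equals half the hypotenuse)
Hypotenuse c = √(a² + b²) = √(767.29 + 576) = √1343.29 ≈ 36.6509
Median to hypotenuse = c/2 ≈ 36.6509/2 ≈ 18.3255

Median = 18.33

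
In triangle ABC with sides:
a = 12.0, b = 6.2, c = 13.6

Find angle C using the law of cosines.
c² = a² + b² − 2ab·cos(C)  ⇒  cos(C) = (a² + b² − c²)/(2ab)
cos(C) = (12.0² + 6.2² − 13.6²)/(2·12.0·6.2) = (144 + 38.44 − 184.96)/148.8 = -2.52/148.8 ≈ -0.0169355
C = arccos(-0.0169355) ≈ 90.9704°

C = 90.97°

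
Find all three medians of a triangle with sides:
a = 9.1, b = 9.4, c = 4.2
Median formula: m_a = ½√(2b² + 2c² − a²) (and cyclically). a² = 82.81, b² = 88.36, c² = 17.64.
m_a = ½√(2·88.36 + 2·17.64 − 82.81) = ½√129.19 ≈ ½·11.3662 ≈ 5.68309
m_b = ½√(2·82.81 + 2·17.64 − 88.36) = ½√112.54 ≈ ½·10.6085 ≈ 5.30424
m_c = ½√(2·82.81 + 2·88.36 − 17.64) = ½√324.7 ≈ ½·18.0194 ≈ 9.00972

m_a = 5.683, m_b = 5.304, m_c = 9.01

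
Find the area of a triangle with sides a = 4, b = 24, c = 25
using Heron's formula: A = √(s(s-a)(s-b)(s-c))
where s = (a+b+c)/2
s = (4 + 24 + 25)/2 = 53/2 = 26.5
s − a = 22.5, s − b = 2.5, s − c = 1.5
s(s−a)(s−b)(s−c) = 26.5·22.5·2.5·1.5 = 2235.9375
Area = √2235.9375 ≈ 47.2857

s = 26.5, Area = 47.29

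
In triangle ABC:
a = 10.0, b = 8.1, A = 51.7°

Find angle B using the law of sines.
a/sin(A) = b/sin(B)  ⇒  sin(B) = b·sin(A)/a = 8.1·sin(51.7°)/10.0
sin(51.7°) ≈ 0.784776
sin(B) ≈ 8.1·0.784776/10.0 ≈ 6.35669/10.0 ≈ 0.635669
B = arcsin(0.635669) ≈ 39.4696°
(Since b ≤ a we need B ≤ A, so the obtuse alternative 180° − 39.4696° ≈ 140.53° is rejected.)

B = 39.47°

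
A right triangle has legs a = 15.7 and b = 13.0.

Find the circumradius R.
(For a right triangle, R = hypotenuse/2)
Hypotenuse c = √(a² + b²) = √(246.49 + 169) = √415.49 ≈ 20.3836
R = c/2 ≈ 20.3836/2 ≈ 10.1918

R = 10.19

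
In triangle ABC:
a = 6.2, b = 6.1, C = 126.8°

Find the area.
Two sides and the included angle (SAS): A = ½·a·b·sin(C) = ½·6.2·6.1·sin(126.8°)
sin(126.8°) ≈ 0.800731
A ≈ ½·37.82·0.800731 = 18.91·0.800731 ≈ 15.1418

Area = 15.14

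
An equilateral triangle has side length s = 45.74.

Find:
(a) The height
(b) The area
(a) The height splits the triangle into two 30-60-90 halves: h = s·√3/2 = 45.74·1.73205/2 ≈ 79.224/2 ≈ 39.612
(b) Area = (√3/4)·s² = (√3/4)·45.74² = (√3/4)·2092.1476 ≈ 0.433013·2092.1476 ≈ 905.926

Height = 39.61, Area = 905.9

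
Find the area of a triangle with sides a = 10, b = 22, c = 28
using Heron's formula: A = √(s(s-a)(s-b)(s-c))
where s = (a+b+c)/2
s = (10 + 22 + 28)/2 = 60/2 = 30
s − a = 20, s − b = 8, s − c = 2
s(s−a)(s−b)(s−c) = 30·20·8·2 = 9600
Area = √9600 ≈ 97.9796

s = 30.0, Area = 97.98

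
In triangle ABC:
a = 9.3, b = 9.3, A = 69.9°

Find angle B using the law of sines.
a/sin(A) = b/sin(B)  ⇒  sin(B) = b·sin(A)/a = 9.3·sin(69.9°)/9.3
sin(69.9°) ≈ 0.939094
sin(B) ≈ 9.3·0.939094/9.3 ≈ 8.73358/9.3 ≈ 0.939094
B = arcsin(0.939094) ≈ 69.9°
(Since b ≤ a we need B ≤ A, so the obtuse alternative 180° − 69.9° ≈ 110.1° is rejected.)

B = 69.9°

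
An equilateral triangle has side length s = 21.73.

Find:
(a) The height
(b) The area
(a) The height splits the triangle into two 30-60-90 halves: h = s·√3/2 = 21.73·1.73205/2 ≈ 37.6375/2 ≈ 18.8187
(b) Area = (√3/4)·s² = (√3/4)·21.73² = (√3/4)·472.1929 ≈ 0.433013·472.1929 ≈ 204.466

Height = 18.82, Area = 204.5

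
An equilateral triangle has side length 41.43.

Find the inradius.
r = Area/s with s the semi-perimeter.
Area = (√3/4)·41.43² = (√3/4)·1716.4449 ≈ 0.433013·1716.4449 ≈ 743.242
s = 3·41.43/2 = 62.145
r ≈ 743.242/62.145 ≈ 11.9598
(Equivalently r = side/(2√3) = 41.43/3.4641 ≈ 11.9598.)

r = 11.96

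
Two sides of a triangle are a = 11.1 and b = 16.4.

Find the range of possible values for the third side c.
Triangle inequality: |a − b| < c < a + b
|a − b| = |11.1 − 16.4| = 5.3
a + b = 11.1 + 16.4 = 27.5

5.3 < c < 27.5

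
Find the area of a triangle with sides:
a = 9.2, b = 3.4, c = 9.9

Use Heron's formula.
s = (9.2 + 3.4 + 9.9)/2 = 22.5/2 = 11.25
s − a = 2.05, s − b = 7.85, s − c = 1.35
s(s−a)(s−b)(s−c) = 11.25·2.05·7.85·1.35 ≈ 244.405
Area = √244.405 ≈ 15.6335

Area = 15.63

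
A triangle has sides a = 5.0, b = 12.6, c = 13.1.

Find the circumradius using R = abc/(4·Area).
First find the area with Heron's formula.
s = (5.0 + 12.6 + 13.1)/2 = 15.35
Area = √(s(s−a)(s−b)(s−c)) = √(15.35·10.35·2.75·2.25) ≈ √983.024 ≈ 31.3532
abc = 5.0·12.6·13.1 = 825.3
R = abc/(4·Area) ≈ 825.3/(4·31.3532) = 825.3/125.413 ≈ 6.58067

R = 6.581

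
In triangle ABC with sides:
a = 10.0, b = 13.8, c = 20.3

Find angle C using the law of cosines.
c² = a² + b² − 2ab·cos(C)  ⇒  cos(C) = (a² + b² − c²)/(2ab)
cos(C) = (10.0² + 13.8² − 20.3²)/(2·10.0·13.8) = (100 + 190.44 − 412.09)/276 = -121.65/276 ≈ -0.440761
C = arccos(-0.440761) ≈ 116.152°

C = 116.2°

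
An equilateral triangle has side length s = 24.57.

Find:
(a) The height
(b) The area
(a) The height splits the triangle into two 30-60-90 halves: h = s·√3/2 = 24.57·1.73205/2 ≈ 42.5565/2 ≈ 21.2782
(b) Area = (√3/4)·s² = (√3/4)·24.57² = (√3/4)·603.6849 ≈ 0.433013·603.6849 ≈ 261.403

Height = 21.28, Area = 261.4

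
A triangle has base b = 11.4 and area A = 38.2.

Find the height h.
A = ½·b·h  ⇒  h = 2A/b = 2·38.2/11.4 = 76.4/11.4 ≈ 6.70175

h = 6.702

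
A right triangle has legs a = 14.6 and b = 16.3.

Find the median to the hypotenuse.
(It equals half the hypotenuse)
Hypotenuse c = √(a² + b²) = √(213.16 + 265.69) = √478.85 ≈ 21.8826
Median to hypotenuse = c/2 ≈ 21.8826/2 ≈ 10.9413

Median = 10.94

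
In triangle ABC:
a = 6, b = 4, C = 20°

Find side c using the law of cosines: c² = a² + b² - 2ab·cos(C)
c² = 6² + 4² − 2·6·4·cos(20°)
cos(20°) ≈ 0.939693
c² ≈ 36 + 16 − 48·(0.939693) ≈ 52 − 45.1052 ≈ 6.89475
c ≈ √6.89475 ≈ 2.62579

c = 2.626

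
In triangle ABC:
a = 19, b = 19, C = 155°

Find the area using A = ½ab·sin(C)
A = ½·a·b·sin(C) = ½·19·19·sin(155°)
sin(155°) ≈ 0.422618
A ≈ ½·361·0.422618 = 180.5·0.422618 ≈ 76.2826

Area = 76.28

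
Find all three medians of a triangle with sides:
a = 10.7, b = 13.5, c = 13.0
Median formula: m_a = ½√(2b² + 2c² − a²) (and cyclically). a² = 114.49, b² = 182.25, c² = 169.
m_a = ½√(2·182.25 + 2·169 − 114.49) = ½√588.01 ≈ ½·24.2489 ≈ 12.1245
m_b = ½√(2·114.49 + 2·169 − 182.25) = ½√384.73 ≈ ½·19.6145 ≈ 9.80727
m_c = ½√(2·114.49 + 2·182.25 − 169) = ½√424.48 ≈ ½·20.6029 ≈ 10.3015

m_a = 12.12, m_b = 9.807, m_c = 10.3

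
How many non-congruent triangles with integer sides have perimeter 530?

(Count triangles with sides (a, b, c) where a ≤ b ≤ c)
Let a ≤ b ≤ c with a + b + c = 530. The only binding inequality is a + b > c, i.e. 530 − c > c, so c < 530/2; and c ≥ 530/3 since c is the largest side.
So 177 ≤ c ≤ 264. For each c, b runs from ⌈(530 − c)/2⌉ up to c (then a = 530 − b − c satisfies 1 ≤ a ≤ b automatically), giving c − ⌈(530 − c)/2⌉ + 1 choices.
Summing over c: 1 + 3 + 4 + 6 + … + 130 + 132  (88 terms, c = 177, …, 264) = 5852
Check (closed form: nearest integer to p²/48 for even p, (p+3)²/48 for odd p): 530²/48 = 280900/48 ≈ 5852.08 → 5852

5852 triangles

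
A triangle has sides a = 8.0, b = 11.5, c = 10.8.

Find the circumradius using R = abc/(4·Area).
First find the area with Heron's formula.
s = (8.0 + 11.5 + 10.8)/2 = 15.15
Area = √(s(s−a)(s−b)(s−c)) = √(15.15·7.15·3.65·4.35) ≈ √1719.89 ≈ 41.4716
abc = 8.0·11.5·10.8 = 993.6
R = abc/(4·Area) ≈ 993.6/(4·41.4716) = 993.6/165.886 ≈ 5.98965

R = 5.99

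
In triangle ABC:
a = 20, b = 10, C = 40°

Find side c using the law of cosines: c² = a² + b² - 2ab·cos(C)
c² = 20² + 10² − 2·20·10·cos(40°)
cos(40°) ≈ 0.766044
c² ≈ 400 + 100 − 400·(0.766044) ≈ 500 − 306.418 ≈ 193.582
c ≈ √193.582 ≈ 13.9134

c = 13.91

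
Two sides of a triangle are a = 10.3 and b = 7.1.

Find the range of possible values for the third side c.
Triangle inequality: |a − b| < c < a + b
|a − b| = |10.3 − 7.1| = 3.2
a + b = 10.3 + 7.1 = 17.4

3.2 < c < 17.4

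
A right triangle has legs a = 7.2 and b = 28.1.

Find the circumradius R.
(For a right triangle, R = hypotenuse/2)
Hypotenuse c = √(a² + b²) = √(51.84 + 789.61) = √841.45 ≈ 29.0078
R = c/2 ≈ 29.0078/2 ≈ 14.5039

R = 14.5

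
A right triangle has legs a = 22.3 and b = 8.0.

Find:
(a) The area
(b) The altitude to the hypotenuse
(a) The legs are perpendicular, so Area = ½·a·b = ½·22.3·8.0 = ½·178.4 = 89.2
(b) Hypotenuse c = √(a² + b²) = √(497.29 + 64) = √561.29 ≈ 23.6916
    Area = ½·c·h_c  ⇒  h_c = 2·Area/c = 178.4/23.6916 ≈ 7.53011

Area = 89.2, h_c = 7.53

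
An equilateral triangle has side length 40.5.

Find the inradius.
r = Area/s with s the semi-perimeter.
Area = (√3/4)·40.5² = (√3/4)·1640.25 ≈ 0.433013·1640.25 ≈ 710.249
s = 3·40.5/2 = 60.75
r ≈ 710.249/60.75 ≈ 11.6913
(Equivalently r = side/(2√3) = 40.5/3.4641 ≈ 11.6913.)

r = 11.69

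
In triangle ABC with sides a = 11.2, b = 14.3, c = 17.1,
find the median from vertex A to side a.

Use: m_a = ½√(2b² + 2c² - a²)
m_a = ½√(2·14.3² + 2·17.1² − 11.2²) = ½√(2·204.49 + 2·292.41 − 125.44) = ½√(408.98 + 584.82 − 125.44) = ½√868.36
√868.36 ≈ 29.4679, so m_a ≈ 14.734

m_a = 14.73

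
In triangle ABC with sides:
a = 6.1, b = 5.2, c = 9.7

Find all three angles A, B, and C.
Law of cosines for each angle (a² = 37.21, b² = 27.04, c² = 94.09):
cos(A) = (b² + c² − a²)/(2bc) = (27.04 + 94.09 − 37.21)/(2·5.2·9.7) = 83.92/100.88 ≈ 0.831879  ⇒  A ≈ 33.7077°
cos(B) = (a² + c² − b²)/(2ac) = (37.21 + 94.09 − 27.04)/(2·6.1·9.7) = 104.26/118.34 ≈ 0.881021  ⇒  B ≈ 28.2343°
cos(C) = (a² + b² − c²)/(2ab) = (37.21 + 27.04 − 94.09)/(2·6.1·5.2) = -29.84/63.44 ≈ -0.470366  ⇒  C ≈ 118.058°
Check: A + B + C ≈ 180°

A = 33.71°, B = 28.23°, C = 118.1°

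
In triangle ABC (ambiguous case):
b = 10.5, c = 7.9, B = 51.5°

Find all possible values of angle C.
b/sin(B) = c/sin(C)  ⇒  sin(C) = c·sin(B)/b = 7.9·sin(51.5°)/10.5
sin(51.5°) ≈ 0.782608
sin(C) ≈ 7.9·0.782608/10.5 ≈ 6.1826/10.5 ≈ 0.588819
Candidate 1: C₁ = arcsin(0.588819) ≈ 36.0733°  →  A = 180° − 51.5° − 36.0733° ≈ 92.4267° > 0, valid
Candidate 2: C₂ = 180° − C₁ ≈ 143.927°  →  A = 180° − 51.5° − 143.927° ≈ -15.4267° ≤ 0, not a valid triangle

C = 36.07° (one solution)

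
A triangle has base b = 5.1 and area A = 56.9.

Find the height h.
A = ½·b·h  ⇒  h = 2A/b = 2·56.9/5.1 = 113.8/5.1 ≈ 22.3137

h = 22.31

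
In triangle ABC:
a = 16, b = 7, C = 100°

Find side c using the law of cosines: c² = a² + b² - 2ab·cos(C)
c² = 16² + 7² − 2·16·7·cos(100°)
cos(100°) ≈ -0.173648
c² ≈ 256 + 49 − 224·(-0.173648) ≈ 305 + 38.8972 ≈ 343.897
c ≈ √343.897 ≈ 18.5445

c = 18.54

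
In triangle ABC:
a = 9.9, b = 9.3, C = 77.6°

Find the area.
Two sides and the included angle (SAS): A = ½·a·b·sin(C) = ½·9.9·9.3·sin(77.6°)
sin(77.6°) ≈ 0.976672
A ≈ ½·92.07·0.976672 = 46.035·0.976672 ≈ 44.9611

Area = 44.96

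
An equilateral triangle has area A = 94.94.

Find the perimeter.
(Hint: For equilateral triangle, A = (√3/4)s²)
A = (√3/4)s²  ⇒  s² = 4A/√3 = 4·94.94/√3 = 379.76/1.73205 ≈ 219.255
s ≈ √219.255 ≈ 14.8072
Perimeter = 3s ≈ 3·14.8072 ≈ 44.4217

Perimeter = 44.42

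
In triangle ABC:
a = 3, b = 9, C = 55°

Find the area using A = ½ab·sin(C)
A = ½·a·b·sin(C) = ½·3·9·sin(55°)
sin(55°) ≈ 0.819152
A ≈ ½·27·0.819152 = 13.5·0.819152 ≈ 11.0586

Area = 11.06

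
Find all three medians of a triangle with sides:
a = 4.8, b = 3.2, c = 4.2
Median formula: m_a = ½√(2b² + 2c² − a²) (and cyclically). a² = 23.04, b² = 10.24, c² = 17.64.
m_a = ½√(2·10.24 + 2·17.64 − 23.04) = ½√32.72 ≈ ½·5.72014 ≈ 2.86007
m_b = ½√(2·23.04 + 2·17.64 − 10.24) = ½√71.12 ≈ ½·8.43327 ≈ 4.21663
m_c = ½√(2·23.04 + 2·10.24 − 17.64) = ½√48.92 ≈ ½·6.99428 ≈ 3.49714

m_a = 2.86, m_b = 4.217, m_c = 3.497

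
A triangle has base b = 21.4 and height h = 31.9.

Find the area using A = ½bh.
A = ½·b·h = ½·21.4·31.9 = ½·682.66 = 341.33

Area = 341.33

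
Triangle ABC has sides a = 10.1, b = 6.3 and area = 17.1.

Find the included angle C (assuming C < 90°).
Area = ½·a·b·sin(C)  ⇒  sin(C) = 2·Area/(a·b) = 2·17.1/(10.1·6.3) = 34.2/63.63 ≈ 0.537482
C = arcsin(0.537482) ≈ 32.5124° (taking the acute solution since C < 90°)

C = 32.51°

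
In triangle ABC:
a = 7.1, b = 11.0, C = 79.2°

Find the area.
Two sides and the included angle (SAS): A = ½·a·b·sin(C) = ½·7.1·11.0·sin(79.2°)
sin(79.2°) ≈ 0.982287
A ≈ ½·78.1·0.982287 = 39.05·0.982287 ≈ 38.3583

Area = 38.36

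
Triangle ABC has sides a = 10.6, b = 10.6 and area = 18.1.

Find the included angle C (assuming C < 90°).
Area = ½·a·b·sin(C)  ⇒  sin(C) = 2·Area/(a·b) = 2·18.1/(10.6·10.6) = 36.2/112.36 ≈ 0.322179
C = arcsin(0.322179) ≈ 18.7947° (taking the acute solution since C < 90°)

C = 18.79°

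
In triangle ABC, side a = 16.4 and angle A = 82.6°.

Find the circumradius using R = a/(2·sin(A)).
R = a/(2·sin(A)) = 16.4/(2·sin(82.6°))
sin(82.6°) ≈ 0.991671
R ≈ 16.4/(2·0.991671) = 16.4/1.98334 ≈ 8.26887

R = 8.269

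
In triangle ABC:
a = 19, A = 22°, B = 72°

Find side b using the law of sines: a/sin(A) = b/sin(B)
a/sin(A) = b/sin(B)  ⇒  b = a·sin(B)/sin(A) = 19·sin(72°)/sin(22°)
sin(72°) ≈ 0.951057, sin(22°) ≈ 0.374607
b ≈ 19·0.951057/0.374607 ≈ 18.0701/0.374607 ≈ 48.2375

b = 48.24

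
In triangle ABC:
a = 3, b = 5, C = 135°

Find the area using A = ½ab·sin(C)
A = ½·a·b·sin(C) = ½·3·5·sin(135°)
sin(135°) ≈ 0.707107
A ≈ ½·15·0.707107 = 7.5·0.707107 ≈ 5.3033

Area = 5.303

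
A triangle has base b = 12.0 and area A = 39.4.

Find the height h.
A = ½·b·h  ⇒  h = 2A/b = 2·39.4/12.0 = 78.8/12.0 ≈ 6.56667

h = 6.567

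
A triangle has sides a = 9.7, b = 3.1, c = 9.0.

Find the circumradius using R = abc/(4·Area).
First find the area with Heron's formula.
s = (9.7 + 3.1 + 9.0)/2 = 10.9
Area = √(s(s−a)(s−b)(s−c)) = √(10.9·1.2·7.8·1.9) ≈ √193.846 ≈ 13.9228
abc = 9.7·3.1·9.0 = 270.63
R = abc/(4·Area) ≈ 270.63/(4·13.9228) = 270.63/55.6914 ≈ 4.85946

R = 4.859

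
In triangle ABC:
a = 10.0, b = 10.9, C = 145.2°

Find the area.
Two sides and the included angle (SAS): A = ½·a·b·sin(C) = ½·10.0·10.9·sin(145.2°)
sin(145.2°) ≈ 0.570714
A ≈ ½·109·0.570714 = 54.5·0.570714 ≈ 31.1039

Area = 31.1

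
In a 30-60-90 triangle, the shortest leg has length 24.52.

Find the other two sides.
In a 30-60-90 triangle the sides are in ratio 1 : √3 : 2 (short leg : long leg : hypotenuse).
Long leg = 24.52·√3 ≈ 24.52·1.73205 ≈ 42.4699
Hypotenuse = 2·24.52 = 49.04

Long leg = 24.52√3 = 42.47, Hypotenuse = 49.04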